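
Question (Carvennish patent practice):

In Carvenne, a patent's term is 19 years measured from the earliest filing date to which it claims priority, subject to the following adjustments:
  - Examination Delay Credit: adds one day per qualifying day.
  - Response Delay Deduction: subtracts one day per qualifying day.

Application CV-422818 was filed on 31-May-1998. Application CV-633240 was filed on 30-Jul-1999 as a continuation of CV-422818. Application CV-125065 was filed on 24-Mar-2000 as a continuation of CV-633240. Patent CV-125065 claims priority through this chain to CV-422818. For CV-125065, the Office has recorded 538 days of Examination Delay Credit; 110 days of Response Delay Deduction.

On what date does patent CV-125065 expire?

August 2, 2018

Earliest priority filing: 31 May 1998.
Base term: 31 May 1998 + 19 years → 31 May 2017.
Examination Delay Credit: +538 days → 20 November 2018.
Response Delay Deduction: −110 days → 2 August 2018.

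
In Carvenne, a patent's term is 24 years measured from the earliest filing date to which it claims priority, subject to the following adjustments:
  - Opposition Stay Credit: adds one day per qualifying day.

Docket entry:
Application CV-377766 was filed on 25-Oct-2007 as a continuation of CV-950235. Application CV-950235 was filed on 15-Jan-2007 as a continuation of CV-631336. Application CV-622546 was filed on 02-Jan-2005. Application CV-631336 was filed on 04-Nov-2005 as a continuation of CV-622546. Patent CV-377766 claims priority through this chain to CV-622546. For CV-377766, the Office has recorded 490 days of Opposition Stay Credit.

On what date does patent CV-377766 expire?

2030-05-07

Earliest priority filing: 2 January 2005.
Base term: 2 January 2005 + 24 years → 2 January 2029.
Opposition Stay Credit: +490 days → 7 May 2030.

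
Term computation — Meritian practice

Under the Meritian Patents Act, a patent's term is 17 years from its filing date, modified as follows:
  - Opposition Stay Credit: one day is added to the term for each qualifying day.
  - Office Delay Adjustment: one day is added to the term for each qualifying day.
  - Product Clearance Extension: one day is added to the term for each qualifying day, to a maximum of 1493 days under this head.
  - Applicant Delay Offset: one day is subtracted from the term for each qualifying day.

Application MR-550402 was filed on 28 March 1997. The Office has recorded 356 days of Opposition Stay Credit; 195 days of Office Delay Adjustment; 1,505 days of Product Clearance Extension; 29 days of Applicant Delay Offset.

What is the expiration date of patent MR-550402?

Base term: filing date + 17 years → 28 March 2014.
Opposition Stay Credit: +356 days → 19 March 2015.
Office Delay Adjustment: +195 days → 30 September 2015.
Product Clearance Extension: 1505 days claimed exceeds the 1493-day cap, so +1493 days → 1 November 2019.
Applicant Delay Offset: −29 days → 3 October 2019.

2019-10-03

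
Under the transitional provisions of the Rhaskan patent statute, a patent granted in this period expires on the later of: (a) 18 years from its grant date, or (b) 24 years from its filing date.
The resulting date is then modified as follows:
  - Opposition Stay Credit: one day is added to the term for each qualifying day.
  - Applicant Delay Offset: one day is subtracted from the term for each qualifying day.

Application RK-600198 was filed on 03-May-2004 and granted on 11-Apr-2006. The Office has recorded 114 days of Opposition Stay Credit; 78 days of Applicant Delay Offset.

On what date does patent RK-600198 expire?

June 8, 2028

(a) grant + 18 years → 11 April 2024.
(b) filing + 24 years → 3 May 2028.
Later of the two: 3 May 2028.
Opposition Stay Credit: +114 days → 25 August 2028.
Applicant Delay Offset: −78 days → 8 June 2028.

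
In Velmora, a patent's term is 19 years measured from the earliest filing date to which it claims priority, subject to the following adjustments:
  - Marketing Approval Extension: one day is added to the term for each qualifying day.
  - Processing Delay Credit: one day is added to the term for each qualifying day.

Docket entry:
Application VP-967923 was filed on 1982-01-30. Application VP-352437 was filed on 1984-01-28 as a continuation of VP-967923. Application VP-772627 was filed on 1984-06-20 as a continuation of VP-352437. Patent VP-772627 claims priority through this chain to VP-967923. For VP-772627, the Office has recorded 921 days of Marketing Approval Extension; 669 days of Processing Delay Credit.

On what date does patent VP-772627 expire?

June 8, 2005

Earliest priority filing: 30 January 1982.
Base term: 30 January 1982 + 19 years → 30 January 2001.
Marketing Approval Extension: +921 days → 9 August 2003.
Processing Delay Credit: +669 days → 8 June 2005.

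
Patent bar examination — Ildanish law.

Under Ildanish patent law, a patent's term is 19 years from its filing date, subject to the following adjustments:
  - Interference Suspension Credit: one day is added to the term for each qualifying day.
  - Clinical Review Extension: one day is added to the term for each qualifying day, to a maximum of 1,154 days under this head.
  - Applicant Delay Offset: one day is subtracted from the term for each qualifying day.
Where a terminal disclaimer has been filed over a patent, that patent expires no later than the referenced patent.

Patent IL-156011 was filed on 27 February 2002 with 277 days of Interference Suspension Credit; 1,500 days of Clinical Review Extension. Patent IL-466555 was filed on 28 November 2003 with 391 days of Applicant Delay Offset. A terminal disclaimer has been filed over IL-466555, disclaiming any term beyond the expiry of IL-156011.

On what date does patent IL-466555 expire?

Natural term of IL-466555:
  Base: filing + 19 years → 28 November 2022.
  Applicant Delay Offset: −391 days → 2 November 2021.
Expiry of referenced patent IL-156011:
  Base: filing + 19 years → 27 February 2021.
  Interference Suspension Credit: +277 days → 1 December 2021.
  Clinical Review Extension: 1500 days claimed exceeds the 1154-day cap, so +1154 days → 28 January 2025.
Terminal disclaimer: IL-466555 expires on the earlier of 2 November 2021 and 28 January 2025.

November 2, 2021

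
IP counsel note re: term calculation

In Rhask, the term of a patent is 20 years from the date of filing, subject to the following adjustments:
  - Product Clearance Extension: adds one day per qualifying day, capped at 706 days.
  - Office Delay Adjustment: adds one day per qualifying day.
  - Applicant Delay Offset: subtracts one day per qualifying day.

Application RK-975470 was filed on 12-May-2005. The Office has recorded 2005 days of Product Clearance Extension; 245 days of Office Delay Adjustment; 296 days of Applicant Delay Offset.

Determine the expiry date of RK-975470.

Base term: filing date + 20 years → 12 May 2025.
Product Clearance Extension: 2005 days claimed exceeds the 706-day cap, so +706 days → 18 April 2027.
Office Delay Adjustment: +245 days → 19 December 2027.
Applicant Delay Offset: −296 days → 26 February 2027.

February 26, 2027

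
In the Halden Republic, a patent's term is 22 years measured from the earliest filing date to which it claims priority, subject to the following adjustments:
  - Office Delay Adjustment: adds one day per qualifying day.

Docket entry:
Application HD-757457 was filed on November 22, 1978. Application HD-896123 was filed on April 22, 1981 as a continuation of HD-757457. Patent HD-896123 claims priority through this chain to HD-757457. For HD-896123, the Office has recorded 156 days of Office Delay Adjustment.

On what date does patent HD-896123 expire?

Earliest priority filing: 22 November 1978.
Base term: 22 November 1978 + 22 years → 22 November 2000.
Office Delay Adjustment: +156 days → 27 April 2001.

April 27, 2001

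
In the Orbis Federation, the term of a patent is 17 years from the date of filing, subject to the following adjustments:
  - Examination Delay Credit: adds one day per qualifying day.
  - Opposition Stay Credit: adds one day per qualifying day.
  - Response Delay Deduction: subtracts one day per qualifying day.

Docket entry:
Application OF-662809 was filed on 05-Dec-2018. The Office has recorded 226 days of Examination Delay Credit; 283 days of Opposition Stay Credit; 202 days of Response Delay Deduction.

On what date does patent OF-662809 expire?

Base term: filing date + 17 years → 5 December 2035.
Examination Delay Credit: +226 days → 18 July 2036.
Opposition Stay Credit: +283 days → 27 April 2037.
Response Delay Deduction: −202 days → 7 October 2036.

October 7, 2036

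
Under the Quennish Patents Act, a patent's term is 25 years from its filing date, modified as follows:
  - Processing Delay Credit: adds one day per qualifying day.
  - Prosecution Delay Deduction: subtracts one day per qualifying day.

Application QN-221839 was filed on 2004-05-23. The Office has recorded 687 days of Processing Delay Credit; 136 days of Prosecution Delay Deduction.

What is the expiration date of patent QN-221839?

Base term: filing date + 25 years → 23 May 2029.
Processing Delay Credit: +687 days → 10 April 2031.
Prosecution Delay Deduction: −136 days → 25 November 2030.

November 25, 2030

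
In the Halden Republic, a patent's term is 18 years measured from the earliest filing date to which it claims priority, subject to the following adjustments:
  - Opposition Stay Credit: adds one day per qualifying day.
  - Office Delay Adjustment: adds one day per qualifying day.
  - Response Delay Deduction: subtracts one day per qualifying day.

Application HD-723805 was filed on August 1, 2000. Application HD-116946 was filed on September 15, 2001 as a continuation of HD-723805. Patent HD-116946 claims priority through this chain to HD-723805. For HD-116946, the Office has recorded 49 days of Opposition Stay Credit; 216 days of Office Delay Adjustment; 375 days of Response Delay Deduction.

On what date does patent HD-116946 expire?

April 13, 2018

Earliest priority filing: 1 August 2000.
Base term: 1 August 2000 + 18 years → 1 August 2018.
Opposition Stay Credit: +49 days → 19 September 2018.
Office Delay Adjustment: +216 days → 23 April 2019.
Response Delay Deduction: −375 days → 13 April 2018.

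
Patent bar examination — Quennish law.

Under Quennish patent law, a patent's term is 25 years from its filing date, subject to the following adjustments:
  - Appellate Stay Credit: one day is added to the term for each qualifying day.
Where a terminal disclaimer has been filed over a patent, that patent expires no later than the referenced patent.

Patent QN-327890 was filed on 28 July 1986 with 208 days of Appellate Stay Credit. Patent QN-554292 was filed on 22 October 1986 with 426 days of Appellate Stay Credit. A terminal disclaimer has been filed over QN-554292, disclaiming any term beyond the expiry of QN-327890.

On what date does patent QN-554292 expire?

Natural term of QN-554292:
  Base: filing + 25 years → 22 October 2011.
  Appellate Stay Credit: +426 days → 21 December 2012.
Expiry of referenced patent QN-327890:
  Base: filing + 25 years → 28 July 2011.
  Appellate Stay Credit: +208 days → 21 February 2012.
Terminal disclaimer: QN-554292 expires on the earlier of 21 December 2012 and 21 February 2012.

2012-02-21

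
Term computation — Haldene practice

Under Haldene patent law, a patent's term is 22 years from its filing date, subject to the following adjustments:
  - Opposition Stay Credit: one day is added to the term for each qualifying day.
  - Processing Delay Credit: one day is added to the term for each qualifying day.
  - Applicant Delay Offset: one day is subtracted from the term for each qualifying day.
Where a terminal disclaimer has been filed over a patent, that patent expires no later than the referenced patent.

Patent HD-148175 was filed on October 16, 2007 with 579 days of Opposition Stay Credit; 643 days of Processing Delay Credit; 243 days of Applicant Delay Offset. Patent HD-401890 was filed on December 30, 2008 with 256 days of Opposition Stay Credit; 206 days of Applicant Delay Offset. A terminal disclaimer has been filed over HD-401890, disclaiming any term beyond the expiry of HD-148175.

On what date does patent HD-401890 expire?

February 18, 2031

Natural term of HD-401890:
  Base: filing + 22 years → 30 December 2030.
  Opposition Stay Credit: +256 days → 12 September 2031.
  Applicant Delay Offset: −206 days → 18 February 2031.
Expiry of referenced patent HD-148175:
  Base: filing + 22 years → 16 October 2029.
  Opposition Stay Credit: +579 days → 18 May 2031.
  Processing Delay Credit: +643 days → 19 February 2033.
  Applicant Delay Offset: −243 days → 21 June 2032.
Terminal disclaimer: HD-401890 expires on the earlier of 18 February 2031 and 21 June 2032.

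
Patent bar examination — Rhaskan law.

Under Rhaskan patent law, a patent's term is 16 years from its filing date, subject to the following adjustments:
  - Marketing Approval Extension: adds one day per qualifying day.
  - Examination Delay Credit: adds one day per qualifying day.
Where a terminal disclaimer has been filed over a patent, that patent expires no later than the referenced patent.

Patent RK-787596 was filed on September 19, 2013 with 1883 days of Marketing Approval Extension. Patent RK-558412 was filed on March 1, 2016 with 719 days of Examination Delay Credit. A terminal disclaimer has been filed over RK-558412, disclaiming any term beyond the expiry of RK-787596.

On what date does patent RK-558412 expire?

Natural term of RK-558412:
  Base: filing + 16 years → 1 March 2032.
  Examination Delay Credit: +719 days → 18 February 2034.
Expiry of referenced patent RK-787596:
  Base: filing + 16 years → 19 September 2029.
  Marketing Approval Extension: +1883 days → 15 November 2034.
Terminal disclaimer: RK-558412 expires on the earlier of 18 February 2034 and 15 November 2034.

2034-02-18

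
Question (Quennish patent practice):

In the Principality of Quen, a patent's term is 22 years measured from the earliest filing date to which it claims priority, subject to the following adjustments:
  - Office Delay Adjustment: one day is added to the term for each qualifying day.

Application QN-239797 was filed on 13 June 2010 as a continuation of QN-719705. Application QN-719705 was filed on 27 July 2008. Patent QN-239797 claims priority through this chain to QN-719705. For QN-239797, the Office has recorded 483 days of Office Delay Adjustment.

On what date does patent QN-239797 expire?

Earliest priority filing: 27 July 2008.
Base term: 27 July 2008 + 22 years → 27 July 2030.
Office Delay Adjustment: +483 days → 22 November 2031.

2031-11-22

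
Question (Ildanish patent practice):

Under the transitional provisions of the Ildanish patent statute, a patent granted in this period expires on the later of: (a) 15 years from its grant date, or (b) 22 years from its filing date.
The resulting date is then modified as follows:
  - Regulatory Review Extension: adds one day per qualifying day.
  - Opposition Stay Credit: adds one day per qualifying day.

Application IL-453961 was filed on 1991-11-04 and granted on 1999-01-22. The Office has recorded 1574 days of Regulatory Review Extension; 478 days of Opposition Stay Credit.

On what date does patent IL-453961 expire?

(a) grant + 15 years → 22 January 2014.
(b) filing + 22 years → 4 November 2013.
Later of the two: 22 January 2014.
Regulatory Review Extension: +1574 days → 15 May 2018.
Opposition Stay Credit: +478 days → 5 September 2019.

September 5, 2019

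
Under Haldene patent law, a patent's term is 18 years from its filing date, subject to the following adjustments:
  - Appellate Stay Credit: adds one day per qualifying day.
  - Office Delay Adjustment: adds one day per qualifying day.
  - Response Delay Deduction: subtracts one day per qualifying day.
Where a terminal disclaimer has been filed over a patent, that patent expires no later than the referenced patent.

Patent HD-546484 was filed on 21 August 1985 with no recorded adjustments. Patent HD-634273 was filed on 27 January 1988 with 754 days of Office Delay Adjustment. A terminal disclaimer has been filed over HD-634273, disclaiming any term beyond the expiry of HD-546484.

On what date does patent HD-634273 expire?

Natural term of HD-634273:
  Base: filing + 18 years → 27 January 2006.
  Office Delay Adjustment: +754 days → 20 February 2008.
Expiry of referenced patent HD-546484:
  Base: filing + 18 years → 21 August 2003.
Terminal disclaimer: HD-634273 expires on the earlier of 20 February 2008 and 21 August 2003.

2003-08-21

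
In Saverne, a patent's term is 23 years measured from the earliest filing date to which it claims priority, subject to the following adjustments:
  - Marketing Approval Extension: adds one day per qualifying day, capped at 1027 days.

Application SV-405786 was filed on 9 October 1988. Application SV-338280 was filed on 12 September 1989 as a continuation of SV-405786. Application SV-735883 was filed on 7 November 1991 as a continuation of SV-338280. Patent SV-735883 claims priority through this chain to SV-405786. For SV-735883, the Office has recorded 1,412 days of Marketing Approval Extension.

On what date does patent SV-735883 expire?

2014-08-01

Earliest priority filing: 9 October 1988.
Base term: 9 October 1988 + 23 years → 9 October 2011.
Marketing Approval Extension: 1412 days claimed exceeds the 1027-day cap, so +1027 days → 1 August 2014.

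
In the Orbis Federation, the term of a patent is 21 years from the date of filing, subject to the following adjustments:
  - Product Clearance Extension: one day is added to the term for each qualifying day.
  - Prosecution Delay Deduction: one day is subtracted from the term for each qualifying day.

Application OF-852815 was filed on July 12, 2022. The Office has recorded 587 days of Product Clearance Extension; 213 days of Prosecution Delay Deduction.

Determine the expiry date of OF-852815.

Base term: filing date + 21 years → 12 July 2043.
Product Clearance Extension: +587 days → 18 February 2045.
Prosecution Delay Deduction: −213 days → 20 July 2044.

2044-07-20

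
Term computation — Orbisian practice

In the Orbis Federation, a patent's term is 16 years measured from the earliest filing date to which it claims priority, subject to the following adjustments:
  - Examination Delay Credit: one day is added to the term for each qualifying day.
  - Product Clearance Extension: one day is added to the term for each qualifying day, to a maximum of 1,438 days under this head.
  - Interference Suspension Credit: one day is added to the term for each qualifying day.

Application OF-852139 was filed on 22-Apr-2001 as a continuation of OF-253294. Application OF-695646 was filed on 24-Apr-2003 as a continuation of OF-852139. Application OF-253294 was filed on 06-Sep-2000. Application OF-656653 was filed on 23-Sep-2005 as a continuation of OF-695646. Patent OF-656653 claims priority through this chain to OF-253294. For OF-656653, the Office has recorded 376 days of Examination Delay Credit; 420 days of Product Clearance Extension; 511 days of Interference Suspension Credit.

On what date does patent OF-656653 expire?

April 5, 2020

Earliest priority filing: 6 September 2000.
Base term: 6 September 2000 + 16 years → 6 September 2016.
Examination Delay Credit: +376 days → 17 September 2017.
Product Clearance Extension: 420 days (within the 1438-day cap) → +420 days → 11 November 2018.
Interference Suspension Credit: +511 days → 5 April 2020.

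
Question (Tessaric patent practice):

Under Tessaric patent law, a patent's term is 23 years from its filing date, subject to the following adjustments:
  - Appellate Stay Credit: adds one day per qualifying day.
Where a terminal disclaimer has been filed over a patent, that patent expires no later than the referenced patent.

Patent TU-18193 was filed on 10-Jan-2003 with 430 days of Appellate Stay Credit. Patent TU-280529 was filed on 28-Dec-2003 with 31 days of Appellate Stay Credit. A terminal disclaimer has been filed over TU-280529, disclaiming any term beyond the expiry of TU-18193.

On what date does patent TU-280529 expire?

Natural term of TU-280529:
  Base: filing + 23 years → 28 December 2026.
  Appellate Stay Credit: +31 days → 28 January 2027.
Expiry of referenced patent TU-18193:
  Base: filing + 23 years → 10 January 2026.
  Appellate Stay Credit: +430 days → 16 March 2027.
Terminal disclaimer: TU-280529 expires on the earlier of 28 January 2027 and 16 March 2027.

January 28, 2027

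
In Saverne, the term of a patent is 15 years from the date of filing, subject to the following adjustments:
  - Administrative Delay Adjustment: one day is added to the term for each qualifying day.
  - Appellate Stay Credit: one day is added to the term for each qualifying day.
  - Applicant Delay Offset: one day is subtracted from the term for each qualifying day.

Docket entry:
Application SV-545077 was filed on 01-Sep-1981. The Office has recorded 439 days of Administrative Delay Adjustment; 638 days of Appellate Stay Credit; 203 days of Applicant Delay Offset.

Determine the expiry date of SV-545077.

1999-01-23

Base term: filing date + 15 years → 1 September 1996.
Administrative Delay Adjustment: +439 days → 14 November 1997.
Appellate Stay Credit: +638 days → 14 August 1999.
Applicant Delay Offset: −203 days → 23 January 1999.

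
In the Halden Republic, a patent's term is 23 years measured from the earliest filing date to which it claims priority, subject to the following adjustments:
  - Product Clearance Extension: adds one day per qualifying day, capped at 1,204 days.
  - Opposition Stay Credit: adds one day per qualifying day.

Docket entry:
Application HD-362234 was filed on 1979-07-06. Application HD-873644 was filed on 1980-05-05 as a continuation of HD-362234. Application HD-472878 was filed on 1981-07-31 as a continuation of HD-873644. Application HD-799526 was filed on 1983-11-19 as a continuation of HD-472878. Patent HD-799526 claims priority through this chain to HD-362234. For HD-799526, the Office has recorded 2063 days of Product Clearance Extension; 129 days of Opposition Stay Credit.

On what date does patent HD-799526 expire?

Earliest priority filing: 6 July 1979.
Base term: 6 July 1979 + 23 years → 6 July 2002.
Product Clearance Extension: 2063 days claimed exceeds the 1204-day cap, so +1204 days → 22 October 2005.
Opposition Stay Credit: +129 days → 28 February 2006.

2006-02-28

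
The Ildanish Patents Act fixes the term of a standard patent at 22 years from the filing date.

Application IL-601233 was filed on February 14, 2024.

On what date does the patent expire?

February 14, 2046

Filing date + 22 years → 14 February 2046.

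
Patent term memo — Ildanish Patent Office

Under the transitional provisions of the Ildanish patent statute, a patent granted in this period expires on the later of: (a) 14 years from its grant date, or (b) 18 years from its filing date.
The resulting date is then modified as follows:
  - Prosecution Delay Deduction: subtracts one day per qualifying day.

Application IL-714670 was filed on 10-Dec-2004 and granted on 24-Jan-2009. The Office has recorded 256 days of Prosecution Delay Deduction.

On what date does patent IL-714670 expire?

(a) grant + 14 years → 24 January 2023.
(b) filing + 18 years → 10 December 2022.
Later of the two: 24 January 2023.
Prosecution Delay Deduction: −256 days → 13 May 2022.

2022-05-13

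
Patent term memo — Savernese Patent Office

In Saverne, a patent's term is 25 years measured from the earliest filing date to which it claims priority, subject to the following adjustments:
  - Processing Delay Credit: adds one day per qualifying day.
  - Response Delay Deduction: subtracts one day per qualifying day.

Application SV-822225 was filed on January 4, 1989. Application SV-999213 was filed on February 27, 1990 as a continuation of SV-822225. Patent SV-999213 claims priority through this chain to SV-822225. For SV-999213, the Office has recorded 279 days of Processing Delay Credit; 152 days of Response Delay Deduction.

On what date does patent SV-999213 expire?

2014-05-11

Earliest priority filing: 4 January 1989.
Base term: 4 January 1989 + 25 years → 4 January 2014.
Processing Delay Credit: +279 days → 10 October 2014.
Response Delay Deduction: −152 days → 11 May 2014.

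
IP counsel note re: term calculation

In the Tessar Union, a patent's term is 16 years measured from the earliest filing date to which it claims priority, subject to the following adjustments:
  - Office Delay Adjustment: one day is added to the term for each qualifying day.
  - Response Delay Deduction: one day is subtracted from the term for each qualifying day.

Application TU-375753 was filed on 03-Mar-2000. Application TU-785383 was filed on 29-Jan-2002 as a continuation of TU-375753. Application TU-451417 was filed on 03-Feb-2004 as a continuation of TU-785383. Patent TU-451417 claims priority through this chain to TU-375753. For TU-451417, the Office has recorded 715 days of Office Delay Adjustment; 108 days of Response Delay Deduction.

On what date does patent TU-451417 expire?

Earliest priority filing: 3 March 2000.
Base term: 3 March 2000 + 16 years → 3 March 2016.
Office Delay Adjustment: +715 days → 16 February 2018.
Response Delay Deduction: −108 days → 31 October 2017.

2017-10-31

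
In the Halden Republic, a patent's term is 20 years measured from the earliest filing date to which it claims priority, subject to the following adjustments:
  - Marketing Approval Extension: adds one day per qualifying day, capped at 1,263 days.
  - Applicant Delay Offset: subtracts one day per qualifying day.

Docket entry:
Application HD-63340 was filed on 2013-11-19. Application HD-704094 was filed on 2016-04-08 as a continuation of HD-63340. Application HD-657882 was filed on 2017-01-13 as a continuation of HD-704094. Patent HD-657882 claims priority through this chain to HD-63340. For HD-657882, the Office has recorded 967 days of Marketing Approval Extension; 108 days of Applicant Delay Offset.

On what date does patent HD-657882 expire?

2036-03-27

Earliest priority filing: 19 November 2013.
Base term: 19 November 2013 + 20 years → 19 November 2033.
Marketing Approval Extension: 967 days (within the 1263-day cap) → +967 days → 13 July 2036.
Applicant Delay Offset: −108 days → 27 March 2036.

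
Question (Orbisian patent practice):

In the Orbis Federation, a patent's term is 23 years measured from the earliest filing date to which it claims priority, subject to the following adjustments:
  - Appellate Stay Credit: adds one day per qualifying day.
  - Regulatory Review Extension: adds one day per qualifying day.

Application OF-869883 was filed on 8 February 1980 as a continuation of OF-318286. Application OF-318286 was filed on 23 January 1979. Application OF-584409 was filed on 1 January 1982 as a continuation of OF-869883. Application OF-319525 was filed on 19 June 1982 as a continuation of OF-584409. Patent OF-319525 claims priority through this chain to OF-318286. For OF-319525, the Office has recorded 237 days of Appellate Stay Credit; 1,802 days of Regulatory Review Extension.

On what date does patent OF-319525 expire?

2007-08-24

Earliest priority filing: 23 January 1979.
Base term: 23 January 1979 + 23 years → 23 January 2002.
Appellate Stay Credit: +237 days → 17 September 2002.
Regulatory Review Extension: +1802 days → 24 August 2007.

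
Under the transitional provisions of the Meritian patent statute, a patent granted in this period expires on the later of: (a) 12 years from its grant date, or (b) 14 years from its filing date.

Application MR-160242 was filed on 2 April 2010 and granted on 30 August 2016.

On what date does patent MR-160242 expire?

(a) grant + 12 years → 30 August 2028.
(b) filing + 14 years → 2 April 2024.
Later of the two: 30 August 2028.

August 30, 2028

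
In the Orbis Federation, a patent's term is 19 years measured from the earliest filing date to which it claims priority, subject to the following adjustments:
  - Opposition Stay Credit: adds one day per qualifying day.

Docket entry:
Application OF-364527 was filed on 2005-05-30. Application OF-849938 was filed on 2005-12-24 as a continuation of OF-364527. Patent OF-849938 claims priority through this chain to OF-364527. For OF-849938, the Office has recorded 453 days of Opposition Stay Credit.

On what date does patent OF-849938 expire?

Earliest priority filing: 30 May 2005.
Base term: 30 May 2005 + 19 years → 30 May 2024.
Opposition Stay Credit: +453 days → 26 August 2025.

2025-08-26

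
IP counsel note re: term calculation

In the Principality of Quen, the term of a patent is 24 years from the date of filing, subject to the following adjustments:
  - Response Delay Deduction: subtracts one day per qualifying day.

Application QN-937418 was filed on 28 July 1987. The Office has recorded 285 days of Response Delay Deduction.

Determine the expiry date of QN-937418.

Base term: filing date + 24 years → 28 July 2011.
Response Delay Deduction: −285 days → 16 October 2010.

October 16, 2010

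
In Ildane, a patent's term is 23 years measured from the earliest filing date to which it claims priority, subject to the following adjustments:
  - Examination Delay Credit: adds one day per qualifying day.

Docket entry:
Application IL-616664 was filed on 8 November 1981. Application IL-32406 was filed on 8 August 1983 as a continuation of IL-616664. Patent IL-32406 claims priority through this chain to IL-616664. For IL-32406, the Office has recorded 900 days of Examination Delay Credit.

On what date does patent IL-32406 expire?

April 27, 2007

Earliest priority filing: 8 November 1981.
Base term: 8 November 1981 + 23 years → 8 November 2004.
Examination Delay Credit: +900 days → 27 April 2007.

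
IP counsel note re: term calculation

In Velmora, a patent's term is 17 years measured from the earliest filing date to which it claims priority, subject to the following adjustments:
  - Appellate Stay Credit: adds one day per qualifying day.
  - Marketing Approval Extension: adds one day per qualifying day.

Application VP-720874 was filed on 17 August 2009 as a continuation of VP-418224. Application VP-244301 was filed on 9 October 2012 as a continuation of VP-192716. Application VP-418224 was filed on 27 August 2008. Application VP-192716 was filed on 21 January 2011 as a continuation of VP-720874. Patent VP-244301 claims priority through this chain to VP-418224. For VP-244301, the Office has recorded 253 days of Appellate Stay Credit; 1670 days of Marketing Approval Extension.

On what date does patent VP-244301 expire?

Earliest priority filing: 27 August 2008.
Base term: 27 August 2008 + 17 years → 27 August 2025.
Appellate Stay Credit: +253 days → 7 May 2026.
Marketing Approval Extension: +1670 days → 2 December 2030.

2030-12-02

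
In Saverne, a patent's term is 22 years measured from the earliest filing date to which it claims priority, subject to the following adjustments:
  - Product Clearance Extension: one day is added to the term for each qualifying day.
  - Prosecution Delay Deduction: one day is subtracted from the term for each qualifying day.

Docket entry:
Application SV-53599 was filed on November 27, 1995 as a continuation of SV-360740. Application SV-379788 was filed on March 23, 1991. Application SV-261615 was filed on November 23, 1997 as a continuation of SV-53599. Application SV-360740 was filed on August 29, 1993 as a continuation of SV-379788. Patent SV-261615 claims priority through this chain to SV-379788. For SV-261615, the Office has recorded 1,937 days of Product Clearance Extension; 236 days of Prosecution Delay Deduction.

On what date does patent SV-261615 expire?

Earliest priority filing: 23 March 1991.
Base term: 23 March 1991 + 22 years → 23 March 2013.
Product Clearance Extension: +1937 days → 12 July 2018.
Prosecution Delay Deduction: −236 days → 18 November 2017.

2017-11-18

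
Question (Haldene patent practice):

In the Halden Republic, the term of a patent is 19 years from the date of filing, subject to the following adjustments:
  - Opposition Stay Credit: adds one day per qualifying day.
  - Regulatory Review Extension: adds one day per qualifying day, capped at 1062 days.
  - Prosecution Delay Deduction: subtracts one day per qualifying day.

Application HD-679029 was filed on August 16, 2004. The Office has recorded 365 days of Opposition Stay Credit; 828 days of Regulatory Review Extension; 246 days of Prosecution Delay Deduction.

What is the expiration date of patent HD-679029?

March 20, 2026

Base term: filing date + 19 years → 16 August 2023.
Opposition Stay Credit: +365 days → 15 August 2024.
Regulatory Review Extension: 828 days (within the 1062-day cap) → +828 days → 21 November 2026.
Prosecution Delay Deduction: −246 days → 20 March 2026.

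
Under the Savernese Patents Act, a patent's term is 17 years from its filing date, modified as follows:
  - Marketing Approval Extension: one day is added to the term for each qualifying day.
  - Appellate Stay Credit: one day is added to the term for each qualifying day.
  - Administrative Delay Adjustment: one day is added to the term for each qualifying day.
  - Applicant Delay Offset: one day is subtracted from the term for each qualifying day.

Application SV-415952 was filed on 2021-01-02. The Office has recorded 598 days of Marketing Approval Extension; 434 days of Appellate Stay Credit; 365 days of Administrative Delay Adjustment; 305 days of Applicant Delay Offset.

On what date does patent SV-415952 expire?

December 29, 2040

Base term: filing date + 17 years → 2 January 2038.
Marketing Approval Extension: +598 days → 23 August 2039.
Appellate Stay Credit: +434 days → 30 October 2040.
Administrative Delay Adjustment: +365 days → 30 October 2041.
Applicant Delay Offset: −305 days → 29 December 2040.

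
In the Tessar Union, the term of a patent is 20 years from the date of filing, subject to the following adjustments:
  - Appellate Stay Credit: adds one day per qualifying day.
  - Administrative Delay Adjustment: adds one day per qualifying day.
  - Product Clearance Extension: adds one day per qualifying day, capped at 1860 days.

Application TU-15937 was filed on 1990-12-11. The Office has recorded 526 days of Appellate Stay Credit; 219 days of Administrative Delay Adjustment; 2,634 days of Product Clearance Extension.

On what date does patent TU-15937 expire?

Base term: filing date + 20 years → 11 December 2010.
Appellate Stay Credit: +526 days → 20 May 2012.
Administrative Delay Adjustment: +219 days → 25 December 2012.
Product Clearance Extension: 2634 days claimed exceeds the 1860-day cap, so +1860 days → 28 January 2018.

January 28, 2018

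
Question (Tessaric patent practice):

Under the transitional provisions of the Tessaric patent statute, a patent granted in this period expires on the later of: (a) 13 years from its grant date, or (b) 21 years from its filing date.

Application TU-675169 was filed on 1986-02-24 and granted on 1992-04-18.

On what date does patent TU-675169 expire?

(a) grant + 13 years → 18 April 2005.
(b) filing + 21 years → 24 February 2007.
Later of the two: 24 February 2007.

February 24, 2007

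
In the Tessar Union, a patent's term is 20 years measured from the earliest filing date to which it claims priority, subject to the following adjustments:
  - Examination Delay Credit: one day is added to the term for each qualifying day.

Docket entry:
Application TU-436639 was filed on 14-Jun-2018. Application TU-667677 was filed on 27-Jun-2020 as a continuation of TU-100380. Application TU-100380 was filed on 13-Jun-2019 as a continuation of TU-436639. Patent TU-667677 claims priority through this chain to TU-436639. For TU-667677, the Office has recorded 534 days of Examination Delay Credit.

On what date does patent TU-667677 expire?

2039-11-30

Earliest priority filing: 14 June 2018.
Base term: 14 June 2018 + 20 years → 14 June 2038.
Examination Delay Credit: +534 days → 30 November 2039.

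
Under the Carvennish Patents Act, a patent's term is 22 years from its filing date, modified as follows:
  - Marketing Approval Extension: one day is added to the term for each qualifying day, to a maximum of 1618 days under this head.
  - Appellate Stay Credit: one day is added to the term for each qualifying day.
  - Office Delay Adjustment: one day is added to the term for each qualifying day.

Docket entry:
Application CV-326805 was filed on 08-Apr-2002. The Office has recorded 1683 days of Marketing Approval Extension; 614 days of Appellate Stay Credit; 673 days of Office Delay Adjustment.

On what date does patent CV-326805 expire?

March 22, 2032

Base term: filing date + 22 years → 8 April 2024.
Marketing Approval Extension: 1683 days claimed exceeds the 1618-day cap, so +1618 days → 12 September 2028.
Appellate Stay Credit: +614 days → 19 May 2030.
Office Delay Adjustment: +673 days → 22 March 2032.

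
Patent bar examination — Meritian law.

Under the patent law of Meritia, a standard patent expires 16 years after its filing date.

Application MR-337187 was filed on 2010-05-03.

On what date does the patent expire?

Filing date + 16 years → 3 May 2026.

May 3, 2026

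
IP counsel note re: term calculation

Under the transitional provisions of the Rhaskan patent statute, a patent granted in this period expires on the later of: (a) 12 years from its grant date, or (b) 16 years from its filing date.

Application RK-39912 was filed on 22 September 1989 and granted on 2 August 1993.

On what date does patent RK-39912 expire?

2005-09-22

(a) grant + 12 years → 2 August 2005.
(b) filing + 16 years → 22 September 2005.
Later of the two: 22 September 2005.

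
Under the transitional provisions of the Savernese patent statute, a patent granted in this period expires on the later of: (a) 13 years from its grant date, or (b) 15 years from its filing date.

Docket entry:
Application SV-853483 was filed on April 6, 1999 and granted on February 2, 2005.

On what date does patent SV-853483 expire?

(a) grant + 13 years → 2 February 2018.
(b) filing + 15 years → 6 April 2014.
Later of the two: 2 February 2018.

2018-02-02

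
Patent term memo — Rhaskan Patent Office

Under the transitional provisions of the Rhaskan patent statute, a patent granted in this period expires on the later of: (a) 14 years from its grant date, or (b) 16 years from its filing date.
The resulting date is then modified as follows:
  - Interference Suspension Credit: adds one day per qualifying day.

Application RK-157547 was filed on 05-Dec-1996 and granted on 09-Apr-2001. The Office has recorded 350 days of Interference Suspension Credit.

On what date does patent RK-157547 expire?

(a) grant + 14 years → 9 April 2015.
(b) filing + 16 years → 5 December 2012.
Later of the two: 9 April 2015.
Interference Suspension Credit: +350 days → 24 March 2016.

March 24, 2016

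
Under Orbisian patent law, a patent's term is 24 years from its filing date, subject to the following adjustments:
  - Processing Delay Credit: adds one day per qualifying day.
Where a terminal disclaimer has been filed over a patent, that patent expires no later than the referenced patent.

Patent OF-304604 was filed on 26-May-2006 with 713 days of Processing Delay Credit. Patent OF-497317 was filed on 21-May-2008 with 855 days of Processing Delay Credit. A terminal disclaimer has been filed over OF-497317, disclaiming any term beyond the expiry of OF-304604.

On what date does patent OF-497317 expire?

May 8, 2032

Natural term of OF-497317:
  Base: filing + 24 years → 21 May 2032.
  Processing Delay Credit: +855 days → 23 September 2034.
Expiry of referenced patent OF-304604:
  Base: filing + 24 years → 26 May 2030.
  Processing Delay Credit: +713 days → 8 May 2032.
Terminal disclaimer: OF-497317 expires on the earlier of 23 September 2034 and 8 May 2032.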